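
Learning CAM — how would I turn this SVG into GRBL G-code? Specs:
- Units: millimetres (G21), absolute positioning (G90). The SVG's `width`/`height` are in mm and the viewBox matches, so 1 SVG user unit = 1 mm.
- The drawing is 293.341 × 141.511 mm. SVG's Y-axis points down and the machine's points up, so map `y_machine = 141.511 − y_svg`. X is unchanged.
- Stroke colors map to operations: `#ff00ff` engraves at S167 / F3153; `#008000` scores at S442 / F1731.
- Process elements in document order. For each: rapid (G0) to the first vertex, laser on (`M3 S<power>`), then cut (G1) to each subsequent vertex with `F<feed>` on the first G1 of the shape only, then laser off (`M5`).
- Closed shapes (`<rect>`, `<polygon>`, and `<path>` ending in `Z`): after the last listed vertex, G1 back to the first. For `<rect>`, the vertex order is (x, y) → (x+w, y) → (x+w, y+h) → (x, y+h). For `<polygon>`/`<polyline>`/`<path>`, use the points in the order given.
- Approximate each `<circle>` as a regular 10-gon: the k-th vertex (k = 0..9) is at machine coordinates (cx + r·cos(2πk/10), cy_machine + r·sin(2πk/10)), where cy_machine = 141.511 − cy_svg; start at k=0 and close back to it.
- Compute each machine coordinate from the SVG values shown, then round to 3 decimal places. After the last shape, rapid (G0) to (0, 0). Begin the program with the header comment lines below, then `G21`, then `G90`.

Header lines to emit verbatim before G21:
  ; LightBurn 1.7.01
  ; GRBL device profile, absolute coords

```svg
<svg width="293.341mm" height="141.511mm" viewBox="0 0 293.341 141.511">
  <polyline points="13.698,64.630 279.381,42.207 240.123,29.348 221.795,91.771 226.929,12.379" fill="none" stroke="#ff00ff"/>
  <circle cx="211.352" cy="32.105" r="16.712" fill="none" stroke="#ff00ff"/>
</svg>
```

Since the viewBox matches the mm dimensions, user units are millimetres directly. The only transform is the Y-flip y_m = 141.511 − y_svg.

Shape 1 is a open polyline drawn with `<polyline>`. Its stroke #ff00ff means engrave at S167, F3153. After flipping Y the toolpath is (13.698,76.881) → (279.381,99.304) → (240.123,112.163) → (221.795,49.740) → (226.929,129.132).

Shape 2 is a circle drawn with `<circle>`. Its stroke #ff00ff means engrave at S167, F3153. After flipping Y the toolpath is (228.064,109.406) → (224.872,119.229) → (216.516,125.300) → (206.188,125.300) → (197.832,119.229) → (194.640,109.406) → (197.832,99.583) → (206.188,93.512) → (216.516,93.512) → (224.872,99.583) → (228.064,109.406), returning to the start.

; LightBurn 1.7.01
; GRBL device profile, absolute coords
G21
G90
G0 X13.698 Y76.881
M3 S167
G1 X279.381 Y99.304 F3153
G1 X240.123 Y112.163
G1 X221.795 Y49.740
G1 X226.929 Y129.132
M5
G0 X228.064 Y109.406
M3 S167
G1 X224.872 Y119.229 F3153
G1 X216.516 Y125.300
G1 X206.188 Y125.300
G1 X197.832 Y119.229
G1 X194.640 Y109.406
G1 X197.832 Y99.583
G1 X206.188 Y93.512
G1 X216.516 Y93.512
G1 X224.872 Y99.583
G1 X228.064 Y109.406
M5
G0 X0.000 Y0.000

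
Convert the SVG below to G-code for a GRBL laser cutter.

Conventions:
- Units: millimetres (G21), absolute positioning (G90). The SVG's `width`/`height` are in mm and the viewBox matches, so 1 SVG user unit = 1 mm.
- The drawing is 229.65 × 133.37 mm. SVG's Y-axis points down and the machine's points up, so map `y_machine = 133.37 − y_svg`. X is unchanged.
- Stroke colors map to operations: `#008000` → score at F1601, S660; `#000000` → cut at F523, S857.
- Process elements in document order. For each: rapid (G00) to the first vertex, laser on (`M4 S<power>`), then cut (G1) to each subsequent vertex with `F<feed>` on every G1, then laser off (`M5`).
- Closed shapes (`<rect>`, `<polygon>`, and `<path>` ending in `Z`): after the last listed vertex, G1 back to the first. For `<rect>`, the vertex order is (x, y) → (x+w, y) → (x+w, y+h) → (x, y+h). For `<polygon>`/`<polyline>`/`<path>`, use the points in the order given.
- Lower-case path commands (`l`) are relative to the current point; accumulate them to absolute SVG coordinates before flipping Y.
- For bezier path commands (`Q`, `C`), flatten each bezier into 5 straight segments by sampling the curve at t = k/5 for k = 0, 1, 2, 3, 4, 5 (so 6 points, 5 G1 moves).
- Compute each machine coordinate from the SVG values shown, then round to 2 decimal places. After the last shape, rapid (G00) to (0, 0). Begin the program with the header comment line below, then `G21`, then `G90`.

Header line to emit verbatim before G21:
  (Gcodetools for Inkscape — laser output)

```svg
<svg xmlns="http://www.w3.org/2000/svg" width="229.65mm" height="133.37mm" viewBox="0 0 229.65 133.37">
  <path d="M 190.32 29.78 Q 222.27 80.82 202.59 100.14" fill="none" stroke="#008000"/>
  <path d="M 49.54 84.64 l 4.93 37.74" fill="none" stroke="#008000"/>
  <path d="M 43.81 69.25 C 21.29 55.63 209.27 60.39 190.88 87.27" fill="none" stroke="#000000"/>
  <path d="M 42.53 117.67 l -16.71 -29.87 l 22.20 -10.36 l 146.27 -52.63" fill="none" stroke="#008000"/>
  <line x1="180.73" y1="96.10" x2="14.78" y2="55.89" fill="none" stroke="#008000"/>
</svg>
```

(Gcodetools for Inkscape — laser output)
G21
G90
G00 X190.32 Y103.59
M4 S660
G1 X201.03 Y84.44 F1601
G1 X207.62 Y67.83 F1601
G1 X210.07 Y53.76 F1601
G1 X208.40 Y42.23 F1601
G1 X202.59 Y33.23 F1601
M5
G00 X49.54 Y48.73
M4 S660
G1 X54.47 Y10.99 F1601
M5
G00 X43.81 Y64.12
M4 S857
G1 X52.22 Y70.06 F523
G1 X91.15 Y71.40 F523
G1 X140.57 Y67.98 F523
G1 X180.48 Y59.60 F523
G1 X190.88 Y46.10 F523
M5
G00 X42.53 Y15.70
M4 S660
G1 X25.82 Y45.57 F1601
G1 X48.02 Y55.93 F1601
G1 X194.29 Y108.56 F1601
M5
G00 X180.73 Y37.27
M4 S660
G1 X14.78 Y77.48 F1601
M5
G00 X0.00 Y0.00

Since the viewBox matches the mm dimensions, user units are millimetres directly. The only transform is the Y-flip y_m = 133.37 − y_svg.

Shape 1 is a quadratic bezier drawn with `<path>`. Its stroke #008000 means score at S660, F1601. After flipping Y the toolpath is (190.32,103.59) → (201.03,84.44) → (207.62,67.83) → (210.07,53.76) → (208.40,42.23) → (202.59,33.23).

Shape 2 is a line segment drawn with `<path>`. Its stroke #008000 means score at S660, F1601. After flipping Y the toolpath is (49.54,48.73) → (54.47,10.99).

Shape 3 is a cubic bezier drawn with `<path>`. Its stroke #000000 means cut at S857, F523. After flipping Y the toolpath is (43.81,64.12) → (52.22,70.06) → (91.15,71.40) → (140.57,67.98) → (180.48,59.60) → (190.88,46.10).

Shape 4 is a open polyline drawn with `<path>`. Its stroke #008000 means score at S660, F1601. After flipping Y the toolpath is (42.53,15.70) → (25.82,45.57) → (48.02,55.93) → (194.29,108.56).

Shape 5 is a line segment drawn with `<line>`. Its stroke #008000 means score at S660, F1601. After flipping Y the toolpath is (180.73,37.27) → (14.78,77.48).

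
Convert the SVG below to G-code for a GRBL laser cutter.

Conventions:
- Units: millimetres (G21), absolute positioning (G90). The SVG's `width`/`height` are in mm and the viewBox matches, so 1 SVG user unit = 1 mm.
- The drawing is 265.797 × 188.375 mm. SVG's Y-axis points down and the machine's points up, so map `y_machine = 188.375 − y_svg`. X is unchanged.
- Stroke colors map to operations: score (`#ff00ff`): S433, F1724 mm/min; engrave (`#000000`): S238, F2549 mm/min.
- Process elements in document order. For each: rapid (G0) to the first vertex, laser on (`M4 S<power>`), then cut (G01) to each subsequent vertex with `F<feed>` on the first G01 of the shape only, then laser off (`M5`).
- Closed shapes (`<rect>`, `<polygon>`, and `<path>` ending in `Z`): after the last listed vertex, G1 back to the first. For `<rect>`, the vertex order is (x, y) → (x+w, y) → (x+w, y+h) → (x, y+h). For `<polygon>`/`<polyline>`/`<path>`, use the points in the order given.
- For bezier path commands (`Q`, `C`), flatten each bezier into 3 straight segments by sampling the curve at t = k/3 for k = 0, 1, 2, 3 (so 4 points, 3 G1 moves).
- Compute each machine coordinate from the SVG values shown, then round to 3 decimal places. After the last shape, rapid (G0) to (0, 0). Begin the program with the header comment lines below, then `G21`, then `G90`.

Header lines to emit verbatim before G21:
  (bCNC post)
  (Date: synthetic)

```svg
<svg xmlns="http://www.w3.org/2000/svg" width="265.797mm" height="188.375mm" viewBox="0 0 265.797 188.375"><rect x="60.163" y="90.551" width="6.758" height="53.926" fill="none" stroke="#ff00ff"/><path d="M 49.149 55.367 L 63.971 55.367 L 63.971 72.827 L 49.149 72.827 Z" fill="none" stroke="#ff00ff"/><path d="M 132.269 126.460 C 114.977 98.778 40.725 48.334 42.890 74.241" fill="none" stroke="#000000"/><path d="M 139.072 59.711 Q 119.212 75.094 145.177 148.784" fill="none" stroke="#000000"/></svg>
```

(bCNC post)
(Date: synthetic)
G21
G90
G0 X60.163 Y97.824
M4 S433
G01 X66.921 Y97.824 F1724
G01 X66.921 Y43.898
G01 X60.163 Y43.898
G01 X60.163 Y97.824
M5
G0 X49.149 Y133.008
M4 S433
G01 X63.971 Y133.008 F1724
G01 X63.971 Y115.548
G01 X49.149 Y115.548
G01 X49.149 Y133.008
M5
G0 X132.269 Y61.915
M4 S238
G01 X100.930 Y93.513 F2549
G01 X61.257 Y118.262
G01 X42.890 Y114.134
M5
G0 X139.072 Y128.664
M4 S238
G01 X130.924 Y111.930 F2549
G01 X132.959 Y82.239
G01 X145.177 Y39.591
M5
G0 X0.000 Y0.000

Since the viewBox matches the mm dimensions, user units are millimetres directly. The only transform is the Y-flip y_m = 188.375 − y_svg.

Shape 1 is a rectangle drawn with `<rect>`. Its stroke #ff00ff means score at S433, F1724. After flipping Y the toolpath is (60.163,97.824) → (66.921,97.824) → (66.921,43.898) → (60.163,43.898) → (60.163,97.824), returning to the start.

Shape 2 is a rectangle drawn with `<path>`. Its stroke #ff00ff means score at S433, F1724. After flipping Y the toolpath is (49.149,133.008) → (63.971,133.008) → (63.971,115.548) → (49.149,115.548) → (49.149,133.008), returning to the start.

Shape 3 is a cubic bezier drawn with `<path>`. Its stroke #000000 means engrave at S238, F2549. After flipping Y the toolpath is (132.269,61.915) → (100.930,93.513) → (61.257,118.262) → (42.890,114.134).

Shape 4 is a quadratic bezier drawn with `<path>`. Its stroke #000000 means engrave at S238, F2549. After flipping Y the toolpath is (139.072,128.664) → (130.924,111.930) → (132.959,82.239) → (145.177,39.591).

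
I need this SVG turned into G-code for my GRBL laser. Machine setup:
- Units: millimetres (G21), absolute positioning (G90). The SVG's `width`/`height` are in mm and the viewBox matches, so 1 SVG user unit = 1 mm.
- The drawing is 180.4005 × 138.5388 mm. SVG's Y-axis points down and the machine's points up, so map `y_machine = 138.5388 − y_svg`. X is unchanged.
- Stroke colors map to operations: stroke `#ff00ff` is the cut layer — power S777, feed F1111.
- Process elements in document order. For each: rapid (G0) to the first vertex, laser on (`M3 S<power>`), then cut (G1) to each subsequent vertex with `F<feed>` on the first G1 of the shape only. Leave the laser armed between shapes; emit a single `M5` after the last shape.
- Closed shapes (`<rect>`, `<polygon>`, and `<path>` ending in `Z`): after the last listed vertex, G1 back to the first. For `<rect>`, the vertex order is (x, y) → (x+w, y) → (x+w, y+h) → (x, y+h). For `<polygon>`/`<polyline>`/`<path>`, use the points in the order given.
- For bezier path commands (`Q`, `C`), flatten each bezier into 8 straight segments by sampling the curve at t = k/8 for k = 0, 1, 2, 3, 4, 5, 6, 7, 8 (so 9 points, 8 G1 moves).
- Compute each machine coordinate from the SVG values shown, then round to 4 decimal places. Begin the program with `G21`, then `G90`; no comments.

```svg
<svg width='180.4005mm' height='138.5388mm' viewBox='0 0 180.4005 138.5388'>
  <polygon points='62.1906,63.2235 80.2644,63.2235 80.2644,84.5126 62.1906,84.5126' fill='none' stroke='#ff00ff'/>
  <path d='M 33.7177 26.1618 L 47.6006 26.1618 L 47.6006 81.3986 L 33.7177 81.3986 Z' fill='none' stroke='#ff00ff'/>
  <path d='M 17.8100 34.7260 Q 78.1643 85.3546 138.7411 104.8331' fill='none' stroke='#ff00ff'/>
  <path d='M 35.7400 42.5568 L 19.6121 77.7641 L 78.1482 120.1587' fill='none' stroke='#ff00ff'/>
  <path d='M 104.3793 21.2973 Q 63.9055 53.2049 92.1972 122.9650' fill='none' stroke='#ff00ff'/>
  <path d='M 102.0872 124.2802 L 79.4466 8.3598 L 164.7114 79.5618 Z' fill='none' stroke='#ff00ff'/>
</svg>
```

G21
G90
G0 X62.1906 Y75.3153
M3 S777
G1 X80.2644 Y75.3153 F1111
G1 X80.2644 Y54.0262
G1 X62.1906 Y54.0262
G1 X62.1906 Y75.3153
G0 X33.7177 Y112.3770
M3 S777
G1 X47.6006 Y112.3770 F1111
G1 X47.6006 Y57.1402
G1 X33.7177 Y57.1402
G1 X33.7177 Y112.3770
G0 X17.8100 Y103.8128
M3 S777
G1 X32.9021 Y91.6424 F1111
G1 X48.0011 Y80.4454
G1 X63.1070 Y70.2218
G1 X78.2199 Y60.9717
G1 X93.3398 Y52.6951
G1 X108.4666 Y45.3918
G1 X123.6004 Y39.0620
G1 X138.7411 Y33.7057
G0 X35.7400 Y95.9820
M3 S777
G1 X19.6121 Y60.7747 F1111
G1 X78.1482 Y18.3801
G0 X104.3793 Y117.2415
M3 S777
G1 X95.3353 Y108.6732 F1111
G1 X88.4402 Y98.9219
G1 X83.6941 Y87.9878
G1 X81.0969 Y75.8708
G1 X80.6486 Y62.5709
G1 X82.3492 Y48.0881
G1 X86.1987 Y32.4224
G1 X92.1972 Y15.5738
G0 X102.0872 Y14.2586
M3 S777
G1 X79.4466 Y130.1790 F1111
G1 X164.7114 Y58.9770
G1 X102.0872 Y14.2586
M5

Since the viewBox matches the mm dimensions, user units are millimetres directly. The only transform is the Y-flip y_m = 138.5388 − y_svg.

Shape 1 is a rectangle drawn with `<polygon>`. Its stroke #ff00ff means cut at S777, F1111. After flipping Y the toolpath is (62.1906,75.3153) → (80.2644,75.3153) → (80.2644,54.0262) → (62.1906,54.0262) → (62.1906,75.3153), returning to the start.

Shape 2 is a rectangle drawn with `<path>`. Its stroke #ff00ff means cut at S777, F1111. After flipping Y the toolpath is (33.7177,112.3770) → (47.6006,112.3770) → (47.6006,57.1402) → (33.7177,57.1402) → (33.7177,112.3770), returning to the start.

Shape 3 is a quadratic bezier drawn with `<path>`. Its stroke #ff00ff means cut at S777, F1111. After flipping Y the toolpath is (17.8100,103.8128) → (32.9021,91.6424) → (48.0011,80.4454) → (63.1070,70.2218) → (78.2199,60.9717) → (93.3398,52.6951) → (108.4666,45.3918) → (123.6004,39.0620) → (138.7411,33.7057).

Shape 4 is a open polyline drawn with `<path>`. Its stroke #ff00ff means cut at S777, F1111. After flipping Y the toolpath is (35.7400,95.9820) → (19.6121,60.7747) → (78.1482,18.3801).

Shape 5 is a quadratic bezier drawn with `<path>`. Its stroke #ff00ff means cut at S777, F1111. After flipping Y the toolpath is (104.3793,117.2415) → (95.3353,108.6732) → (88.4402,98.9219) → (83.6941,87.9878) → (81.0969,75.8708) → (80.6486,62.5709) → (82.3492,48.0881) → (86.1987,32.4224) → (92.1972,15.5738).

Shape 6 is a closed polygon drawn with `<path>`. Its stroke #ff00ff means cut at S777, F1111. After flipping Y the toolpath is (102.0872,14.2586) → (79.4466,130.1790) → (164.7114,58.9770) → (102.0872,14.2586), returning to the start.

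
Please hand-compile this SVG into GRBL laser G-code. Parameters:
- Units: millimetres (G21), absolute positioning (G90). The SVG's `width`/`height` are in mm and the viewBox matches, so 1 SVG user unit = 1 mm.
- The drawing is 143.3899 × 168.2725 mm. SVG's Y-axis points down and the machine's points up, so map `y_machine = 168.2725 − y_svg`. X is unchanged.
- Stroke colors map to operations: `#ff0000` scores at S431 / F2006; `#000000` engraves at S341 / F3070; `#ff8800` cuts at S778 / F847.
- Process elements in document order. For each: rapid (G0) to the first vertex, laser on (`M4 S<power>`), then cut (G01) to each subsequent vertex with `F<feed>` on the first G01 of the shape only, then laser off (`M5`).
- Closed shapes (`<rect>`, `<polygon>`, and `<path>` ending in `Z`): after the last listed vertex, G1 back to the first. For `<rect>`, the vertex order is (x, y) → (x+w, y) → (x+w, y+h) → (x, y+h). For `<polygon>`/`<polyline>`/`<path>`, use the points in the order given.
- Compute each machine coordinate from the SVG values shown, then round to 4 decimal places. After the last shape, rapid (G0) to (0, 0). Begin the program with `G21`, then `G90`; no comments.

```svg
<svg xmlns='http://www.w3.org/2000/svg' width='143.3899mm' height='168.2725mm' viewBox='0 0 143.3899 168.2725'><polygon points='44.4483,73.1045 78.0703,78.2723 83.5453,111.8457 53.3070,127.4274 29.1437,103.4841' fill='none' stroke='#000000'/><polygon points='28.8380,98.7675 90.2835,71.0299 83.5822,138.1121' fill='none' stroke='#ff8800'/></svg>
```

G21
G90
G0 X44.4483 Y95.1680
M4 S341
G01 X78.0703 Y90.0002 F3070
G01 X83.5453 Y56.4268
G01 X53.3070 Y40.8451
G01 X29.1437 Y64.7884
G01 X44.4483 Y95.1680
M5
G0 X28.8380 Y69.5050
M4 S778
G01 X90.2835 Y97.2426 F847
G01 X83.5822 Y30.1604
G01 X28.8380 Y69.5050
M5
G0 X0.0000 Y0.0000

1 u = 1 mm; y_m = 168.2725 − y.

[1] `<polygon>` regular polygon, #000000→engrave S341 F3070: (44.4483,95.1680) → (78.0703,90.0002) → (83.5453,56.4268) → (53.3070,40.8451) → (29.1437,64.7884) → (44.4483,95.1680) (closed)

[2] `<polygon>` regular polygon, #ff8800→cut S778 F847: (28.8380,69.5050) → (90.2835,97.2426) → (83.5822,30.1604) → (28.8380,69.5050) (closed)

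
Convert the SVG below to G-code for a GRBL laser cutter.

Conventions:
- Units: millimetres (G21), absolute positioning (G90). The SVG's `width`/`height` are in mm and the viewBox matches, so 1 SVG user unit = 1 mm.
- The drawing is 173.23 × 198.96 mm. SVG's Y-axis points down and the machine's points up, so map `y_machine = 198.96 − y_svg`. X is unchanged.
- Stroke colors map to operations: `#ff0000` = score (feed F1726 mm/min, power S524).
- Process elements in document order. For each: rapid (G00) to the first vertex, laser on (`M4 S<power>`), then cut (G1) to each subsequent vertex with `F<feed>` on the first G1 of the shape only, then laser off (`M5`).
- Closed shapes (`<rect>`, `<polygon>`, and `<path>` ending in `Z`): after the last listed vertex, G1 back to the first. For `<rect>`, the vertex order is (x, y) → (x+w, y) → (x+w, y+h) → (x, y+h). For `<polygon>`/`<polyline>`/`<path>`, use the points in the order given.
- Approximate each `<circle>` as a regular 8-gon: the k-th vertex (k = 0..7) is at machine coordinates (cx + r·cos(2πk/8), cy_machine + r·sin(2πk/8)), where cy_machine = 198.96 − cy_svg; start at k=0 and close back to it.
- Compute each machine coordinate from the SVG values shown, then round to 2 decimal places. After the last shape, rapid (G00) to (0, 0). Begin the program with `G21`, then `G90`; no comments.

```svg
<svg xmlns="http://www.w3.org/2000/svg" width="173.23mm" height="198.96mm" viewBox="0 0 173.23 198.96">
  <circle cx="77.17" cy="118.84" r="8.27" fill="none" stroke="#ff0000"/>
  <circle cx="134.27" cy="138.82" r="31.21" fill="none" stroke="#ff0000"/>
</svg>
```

G21
G90
G00 X85.44 Y80.12
M4 S524
G1 X83.02 Y85.97 F1726
G1 X77.17 Y88.39
G1 X71.32 Y85.97
G1 X68.90 Y80.12
G1 X71.32 Y74.27
G1 X77.17 Y71.85
G1 X83.02 Y74.27
G1 X85.44 Y80.12
M5
G00 X165.48 Y60.14
M4 S524
G1 X156.34 Y82.21 F1726
G1 X134.27 Y91.35
G1 X112.20 Y82.21
G1 X103.06 Y60.14
G1 X112.20 Y38.07
G1 X134.27 Y28.93
G1 X156.34 Y38.07
G1 X165.48 Y60.14
M5
G00 X0.00 Y0.00

Since the viewBox matches the mm dimensions, user units are millimetres directly. The only transform is the Y-flip y_m = 198.96 − y_svg.

Shape 1 is a circle drawn with `<circle>`. Its stroke #ff0000 means score at S524, F1726. After flipping Y the toolpath is (85.44,80.12) → (83.02,85.97) → (77.17,88.39) → (71.32,85.97) → (68.90,80.12) → (71.32,74.27) → (77.17,71.85) → (83.02,74.27) → (85.44,80.12), returning to the start.

Shape 2 is a circle drawn with `<circle>`. Its stroke #ff0000 means score at S524, F1726. After flipping Y the toolpath is (165.48,60.14) → (156.34,82.21) → (134.27,91.35) → (112.20,82.21) → (103.06,60.14) → (112.20,38.07) → (134.27,28.93) → (156.34,38.07) → (165.48,60.14), returning to the start.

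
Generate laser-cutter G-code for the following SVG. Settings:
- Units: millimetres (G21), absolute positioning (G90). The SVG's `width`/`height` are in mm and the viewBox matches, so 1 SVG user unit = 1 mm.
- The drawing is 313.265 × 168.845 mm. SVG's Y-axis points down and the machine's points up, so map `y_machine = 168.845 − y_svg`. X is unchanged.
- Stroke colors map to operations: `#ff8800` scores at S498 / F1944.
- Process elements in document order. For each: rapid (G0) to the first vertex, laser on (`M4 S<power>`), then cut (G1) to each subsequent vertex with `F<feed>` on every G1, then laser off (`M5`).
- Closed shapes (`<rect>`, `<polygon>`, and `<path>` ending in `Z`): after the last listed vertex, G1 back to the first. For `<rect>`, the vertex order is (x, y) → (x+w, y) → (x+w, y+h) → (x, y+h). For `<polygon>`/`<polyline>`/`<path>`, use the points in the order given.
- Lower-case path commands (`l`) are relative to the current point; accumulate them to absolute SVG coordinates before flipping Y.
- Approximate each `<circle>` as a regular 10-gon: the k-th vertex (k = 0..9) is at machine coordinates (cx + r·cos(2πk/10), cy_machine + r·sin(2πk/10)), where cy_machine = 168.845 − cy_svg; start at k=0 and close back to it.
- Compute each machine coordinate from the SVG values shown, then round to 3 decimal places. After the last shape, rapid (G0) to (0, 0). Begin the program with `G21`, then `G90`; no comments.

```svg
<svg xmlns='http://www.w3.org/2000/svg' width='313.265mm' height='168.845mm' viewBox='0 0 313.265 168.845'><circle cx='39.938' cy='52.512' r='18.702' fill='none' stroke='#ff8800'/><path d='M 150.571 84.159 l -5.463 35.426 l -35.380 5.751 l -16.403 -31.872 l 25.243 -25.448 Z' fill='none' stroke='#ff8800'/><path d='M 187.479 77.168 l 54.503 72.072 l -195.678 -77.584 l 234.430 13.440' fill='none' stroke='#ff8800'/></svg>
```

G21
G90
G0 X58.640 Y116.333
M4 S498
G1 X55.068 Y127.326 F1944
G1 X45.717 Y134.120 F1944
G1 X34.159 Y134.120 F1944
G1 X24.808 Y127.326 F1944
G1 X21.236 Y116.333 F1944
G1 X24.808 Y105.340 F1944
G1 X34.159 Y98.546 F1944
G1 X45.717 Y98.546 F1944
G1 X55.068 Y105.340 F1944
G1 X58.640 Y116.333 F1944
M5
G0 X150.571 Y84.686
M4 S498
G1 X145.108 Y49.260 F1944
G1 X109.728 Y43.509 F1944
G1 X93.325 Y75.381 F1944
G1 X118.568 Y100.829 F1944
G1 X150.571 Y84.686 F1944
M5
G0 X187.479 Y91.677
M4 S498
G1 X241.982 Y19.605 F1944
G1 X46.304 Y97.189 F1944
G1 X280.734 Y83.749 F1944
M5
G0 X0.000 Y0.000

viewBox `0 0 313.265 168.845` with mm width/height → 1 unit = 1 mm. Flip: y_m = 168.845 − y_svg.

**Shape 1** — `<circle>` circle, stroke `#ff8800` → score (S498, F1944). Machine vertices: (58.640,116.333) → (55.068,127.326) → (45.717,134.120) → (34.159,134.120) → (24.808,127.326) → (21.236,116.333) → (24.808,105.340) → (34.159,98.546) → (45.717,98.546) → (55.068,105.340) → (58.640,116.333). Closed: final G1 returns to the first vertex.

**Shape 2** — `<path>` regular polygon, stroke `#ff8800` → score (S498, F1944). Machine vertices: (150.571,84.686) → (145.108,49.260) → (109.728,43.509) → (93.325,75.381) → (118.568,100.829) → (150.571,84.686). Closed: final G1 returns to the first vertex.

**Shape 3** — `<path>` open polyline, stroke `#ff8800` → score (S498, F1944). Machine vertices: (187.479,91.677) → (241.982,19.605) → (46.304,97.189) → (280.734,83.749). Open path.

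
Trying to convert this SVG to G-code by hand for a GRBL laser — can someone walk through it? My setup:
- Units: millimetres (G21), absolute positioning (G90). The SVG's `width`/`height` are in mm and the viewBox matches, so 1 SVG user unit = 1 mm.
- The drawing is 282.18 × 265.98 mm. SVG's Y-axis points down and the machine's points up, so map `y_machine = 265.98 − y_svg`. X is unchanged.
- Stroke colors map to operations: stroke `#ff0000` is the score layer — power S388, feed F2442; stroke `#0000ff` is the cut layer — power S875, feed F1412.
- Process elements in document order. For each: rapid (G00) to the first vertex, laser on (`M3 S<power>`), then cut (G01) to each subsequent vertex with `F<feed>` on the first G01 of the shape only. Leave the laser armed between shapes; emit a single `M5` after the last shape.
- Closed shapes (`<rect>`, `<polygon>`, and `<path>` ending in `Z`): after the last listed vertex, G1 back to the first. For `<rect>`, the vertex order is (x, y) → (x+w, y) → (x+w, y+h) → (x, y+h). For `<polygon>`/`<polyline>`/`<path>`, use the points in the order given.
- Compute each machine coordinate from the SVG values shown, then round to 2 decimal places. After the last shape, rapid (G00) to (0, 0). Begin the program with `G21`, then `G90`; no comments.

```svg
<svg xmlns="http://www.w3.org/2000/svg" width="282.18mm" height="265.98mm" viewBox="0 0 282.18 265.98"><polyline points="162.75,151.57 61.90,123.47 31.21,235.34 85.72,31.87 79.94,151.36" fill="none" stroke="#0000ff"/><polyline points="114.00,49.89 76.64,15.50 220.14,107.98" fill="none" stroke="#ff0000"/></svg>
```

Since the viewBox matches the mm dimensions, user units are millimetres directly. The only transform is the Y-flip y_m = 265.98 − y_svg.

Shape 1 is a open polyline drawn with `<polyline>`. Its stroke #0000ff means cut at S875, F1412. After flipping Y the toolpath is (162.75,114.41) → (61.90,142.51) → (31.21,30.64) → (85.72,234.11) → (79.94,114.62).

Shape 2 is a open polyline drawn with `<polyline>`. Its stroke #ff0000 means score at S388, F2442. After flipping Y the toolpath is (114.00,216.09) → (76.64,250.48) → (220.14,158.00).

G21
G90
G00 X162.75 Y114.41
M3 S875
G01 X61.90 Y142.51 F1412
G01 X31.21 Y30.64
G01 X85.72 Y234.11
G01 X79.94 Y114.62
G00 X114.00 Y216.09
M3 S388
G01 X76.64 Y250.48 F2442
G01 X220.14 Y158.00
M5
G00 X0.00 Y0.00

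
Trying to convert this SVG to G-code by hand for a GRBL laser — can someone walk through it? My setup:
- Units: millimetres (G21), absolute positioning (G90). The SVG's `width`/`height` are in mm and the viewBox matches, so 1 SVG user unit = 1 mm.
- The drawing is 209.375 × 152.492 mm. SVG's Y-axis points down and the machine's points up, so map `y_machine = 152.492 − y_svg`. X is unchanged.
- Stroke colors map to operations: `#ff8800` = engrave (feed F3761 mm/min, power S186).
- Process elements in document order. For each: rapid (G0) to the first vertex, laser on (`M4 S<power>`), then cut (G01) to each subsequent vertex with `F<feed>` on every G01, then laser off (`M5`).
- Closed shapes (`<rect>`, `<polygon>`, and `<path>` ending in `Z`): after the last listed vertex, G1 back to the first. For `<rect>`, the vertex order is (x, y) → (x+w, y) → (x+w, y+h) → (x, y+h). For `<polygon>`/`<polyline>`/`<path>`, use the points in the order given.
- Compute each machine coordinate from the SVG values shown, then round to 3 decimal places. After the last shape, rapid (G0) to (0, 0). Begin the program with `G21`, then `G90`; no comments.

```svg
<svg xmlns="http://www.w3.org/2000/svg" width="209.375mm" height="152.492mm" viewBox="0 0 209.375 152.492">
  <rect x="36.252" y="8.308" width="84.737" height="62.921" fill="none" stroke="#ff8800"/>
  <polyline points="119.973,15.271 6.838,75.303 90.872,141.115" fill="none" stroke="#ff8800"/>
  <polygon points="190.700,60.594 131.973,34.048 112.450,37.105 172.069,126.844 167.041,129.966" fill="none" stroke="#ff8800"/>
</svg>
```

G21
G90
G0 X36.252 Y144.184
M4 S186
G01 X120.989 Y144.184 F3761
G01 X120.989 Y81.263 F3761
G01 X36.252 Y81.263 F3761
G01 X36.252 Y144.184 F3761
M5
G0 X119.973 Y137.221
M4 S186
G01 X6.838 Y77.189 F3761
G01 X90.872 Y11.377 F3761
M5
G0 X190.700 Y91.898
M4 S186
G01 X131.973 Y118.444 F3761
G01 X112.450 Y115.387 F3761
G01 X172.069 Y25.648 F3761
G01 X167.041 Y22.526 F3761
G01 X190.700 Y91.898 F3761
M5
G0 X0.000 Y0.000

viewBox `0 0 209.375 152.492` with mm width/height → 1 unit = 1 mm. Flip: y_m = 152.492 − y_svg.

**Shape 1** — `<rect>` rectangle, stroke `#ff8800` → engrave (S186, F3761). Machine vertices: (36.252,144.184) → (120.989,144.184) → (120.989,81.263) → (36.252,81.263) → (36.252,144.184). Closed: final G1 returns to the first vertex.

**Shape 2** — `<polyline>` open polyline, stroke `#ff8800` → engrave (S186, F3761). Machine vertices: (119.973,137.221) → (6.838,77.189) → (90.872,11.377). Open path.

**Shape 3** — `<polygon>` closed polygon, stroke `#ff8800` → engrave (S186, F3761). Machine vertices: (190.700,91.898) → (131.973,118.444) → (112.450,115.387) → (172.069,25.648) → (167.041,22.526) → (190.700,91.898). Closed: final G1 returns to the first vertex.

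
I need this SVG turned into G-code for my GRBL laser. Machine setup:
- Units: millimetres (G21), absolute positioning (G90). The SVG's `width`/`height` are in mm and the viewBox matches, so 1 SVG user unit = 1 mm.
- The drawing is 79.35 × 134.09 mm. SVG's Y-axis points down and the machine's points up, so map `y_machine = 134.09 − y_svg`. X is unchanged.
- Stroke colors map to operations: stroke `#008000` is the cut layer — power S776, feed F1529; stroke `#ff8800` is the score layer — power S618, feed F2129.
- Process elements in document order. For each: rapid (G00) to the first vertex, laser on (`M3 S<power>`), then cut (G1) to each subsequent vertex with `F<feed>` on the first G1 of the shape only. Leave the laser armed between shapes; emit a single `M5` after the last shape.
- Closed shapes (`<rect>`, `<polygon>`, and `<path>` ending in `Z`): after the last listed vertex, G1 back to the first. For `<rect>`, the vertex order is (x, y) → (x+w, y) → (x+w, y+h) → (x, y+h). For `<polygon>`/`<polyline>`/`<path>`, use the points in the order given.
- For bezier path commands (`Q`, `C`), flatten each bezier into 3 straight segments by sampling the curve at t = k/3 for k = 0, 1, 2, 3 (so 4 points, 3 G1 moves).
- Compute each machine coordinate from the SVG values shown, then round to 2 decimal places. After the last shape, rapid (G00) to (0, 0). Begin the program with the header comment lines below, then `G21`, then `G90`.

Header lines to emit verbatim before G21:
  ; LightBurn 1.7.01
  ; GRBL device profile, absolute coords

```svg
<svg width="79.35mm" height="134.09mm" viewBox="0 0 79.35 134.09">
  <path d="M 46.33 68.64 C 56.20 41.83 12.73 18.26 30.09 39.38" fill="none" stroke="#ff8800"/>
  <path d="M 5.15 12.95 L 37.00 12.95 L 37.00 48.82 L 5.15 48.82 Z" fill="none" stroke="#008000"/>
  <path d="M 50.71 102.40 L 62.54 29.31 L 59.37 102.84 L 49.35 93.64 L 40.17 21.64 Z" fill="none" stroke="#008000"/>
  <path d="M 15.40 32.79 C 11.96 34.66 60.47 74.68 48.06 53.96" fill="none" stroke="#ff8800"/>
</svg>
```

viewBox `0 0 79.35 134.09` with mm width/height → 1 unit = 1 mm. Flip: y_m = 134.09 − y_svg.

**Shape 1** — `<path>` cubic bezier, stroke `#ff8800` → score (S618, F2129). Control points (SVG): P0=(46.33,68.64), P1=(56.20,41.83), P2=(12.73,18.26), P3=(30.09,39.38); sampled at t=k/3. Machine vertices: (46.33,65.45) → (42.65,89.64) → (28.78,102.47) → (30.09,94.71). Open path.

**Shape 2** — `<path>` rectangle, stroke `#008000` → cut (S776, F1529). Machine vertices: (5.15,121.14) → (37.00,121.14) → (37.00,85.27) → (5.15,85.27) → (5.15,121.14). Closed: final G1 returns to the first vertex.

**Shape 3** — `<path>` closed polygon, stroke `#008000` → cut (S776, F1529). Machine vertices: (50.71,31.69) → (62.54,104.78) → (59.37,31.25) → (49.35,40.45) → (40.17,112.45) → (50.71,31.69). Closed: final G1 returns to the first vertex.

**Shape 4** — `<path>` cubic bezier, stroke `#ff8800` → score (S618, F2129). Control points (SVG): P0=(15.40,32.79), P1=(11.96,34.66), P2=(60.47,74.68), P3=(48.06,53.96); sampled at t=k/3. Machine vertices: (15.40,101.30) → (25.10,90.38) → (44.34,75.99) → (48.06,80.13). Open path.

; LightBurn 1.7.01
; GRBL device profile, absolute coords
G21
G90
G00 X46.33 Y65.45
M3 S618
G1 X42.65 Y89.64 F2129
G1 X28.78 Y102.47
G1 X30.09 Y94.71
G00 X5.15 Y121.14
M3 S776
G1 X37.00 Y121.14 F1529
G1 X37.00 Y85.27
G1 X5.15 Y85.27
G1 X5.15 Y121.14
G00 X50.71 Y31.69
M3 S776
G1 X62.54 Y104.78 F1529
G1 X59.37 Y31.25
G1 X49.35 Y40.45
G1 X40.17 Y112.45
G1 X50.71 Y31.69
G00 X15.40 Y101.30
M3 S618
G1 X25.10 Y90.38 F2129
G1 X44.34 Y75.99
G1 X48.06 Y80.13
M5
G00 X0.00 Y0.00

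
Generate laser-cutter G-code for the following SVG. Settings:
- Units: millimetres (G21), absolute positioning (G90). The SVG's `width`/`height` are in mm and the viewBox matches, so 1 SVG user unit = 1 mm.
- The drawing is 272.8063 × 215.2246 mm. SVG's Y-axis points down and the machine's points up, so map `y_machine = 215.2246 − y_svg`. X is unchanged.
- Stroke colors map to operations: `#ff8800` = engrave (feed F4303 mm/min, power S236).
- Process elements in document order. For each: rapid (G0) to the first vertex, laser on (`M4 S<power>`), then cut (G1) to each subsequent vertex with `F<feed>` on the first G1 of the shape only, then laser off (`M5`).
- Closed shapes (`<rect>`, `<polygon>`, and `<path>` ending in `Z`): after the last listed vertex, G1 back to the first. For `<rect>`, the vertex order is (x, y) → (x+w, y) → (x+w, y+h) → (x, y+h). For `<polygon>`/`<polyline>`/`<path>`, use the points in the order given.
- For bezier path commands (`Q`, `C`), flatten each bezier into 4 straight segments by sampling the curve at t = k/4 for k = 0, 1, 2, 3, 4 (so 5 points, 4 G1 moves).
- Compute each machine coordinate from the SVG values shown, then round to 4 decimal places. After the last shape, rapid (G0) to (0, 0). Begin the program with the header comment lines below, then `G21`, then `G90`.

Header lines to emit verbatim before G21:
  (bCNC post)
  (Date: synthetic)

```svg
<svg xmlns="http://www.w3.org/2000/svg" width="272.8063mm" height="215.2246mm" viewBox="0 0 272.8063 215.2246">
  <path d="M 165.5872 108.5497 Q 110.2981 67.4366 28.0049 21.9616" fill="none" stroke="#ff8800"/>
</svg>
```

(bCNC post)
(Date: synthetic)
G21
G90
G0 X165.5872 Y106.6749
M4 S236
G1 X136.2549 Y127.5041 F4303
G1 X103.5471 Y148.8785
G1 X67.4637 Y170.7981
G1 X28.0049 Y193.2630
M5
G0 X0.0000 Y0.0000

1 u = 1 mm; y_m = 215.2246 − y.

[1] `<path>` quadratic bezier, #ff8800→engrave S236 F4303: (165.5872,106.6749) → (136.2549,127.5041) → (103.5471,148.8785) → (67.4637,170.7981) → (28.0049,193.2630)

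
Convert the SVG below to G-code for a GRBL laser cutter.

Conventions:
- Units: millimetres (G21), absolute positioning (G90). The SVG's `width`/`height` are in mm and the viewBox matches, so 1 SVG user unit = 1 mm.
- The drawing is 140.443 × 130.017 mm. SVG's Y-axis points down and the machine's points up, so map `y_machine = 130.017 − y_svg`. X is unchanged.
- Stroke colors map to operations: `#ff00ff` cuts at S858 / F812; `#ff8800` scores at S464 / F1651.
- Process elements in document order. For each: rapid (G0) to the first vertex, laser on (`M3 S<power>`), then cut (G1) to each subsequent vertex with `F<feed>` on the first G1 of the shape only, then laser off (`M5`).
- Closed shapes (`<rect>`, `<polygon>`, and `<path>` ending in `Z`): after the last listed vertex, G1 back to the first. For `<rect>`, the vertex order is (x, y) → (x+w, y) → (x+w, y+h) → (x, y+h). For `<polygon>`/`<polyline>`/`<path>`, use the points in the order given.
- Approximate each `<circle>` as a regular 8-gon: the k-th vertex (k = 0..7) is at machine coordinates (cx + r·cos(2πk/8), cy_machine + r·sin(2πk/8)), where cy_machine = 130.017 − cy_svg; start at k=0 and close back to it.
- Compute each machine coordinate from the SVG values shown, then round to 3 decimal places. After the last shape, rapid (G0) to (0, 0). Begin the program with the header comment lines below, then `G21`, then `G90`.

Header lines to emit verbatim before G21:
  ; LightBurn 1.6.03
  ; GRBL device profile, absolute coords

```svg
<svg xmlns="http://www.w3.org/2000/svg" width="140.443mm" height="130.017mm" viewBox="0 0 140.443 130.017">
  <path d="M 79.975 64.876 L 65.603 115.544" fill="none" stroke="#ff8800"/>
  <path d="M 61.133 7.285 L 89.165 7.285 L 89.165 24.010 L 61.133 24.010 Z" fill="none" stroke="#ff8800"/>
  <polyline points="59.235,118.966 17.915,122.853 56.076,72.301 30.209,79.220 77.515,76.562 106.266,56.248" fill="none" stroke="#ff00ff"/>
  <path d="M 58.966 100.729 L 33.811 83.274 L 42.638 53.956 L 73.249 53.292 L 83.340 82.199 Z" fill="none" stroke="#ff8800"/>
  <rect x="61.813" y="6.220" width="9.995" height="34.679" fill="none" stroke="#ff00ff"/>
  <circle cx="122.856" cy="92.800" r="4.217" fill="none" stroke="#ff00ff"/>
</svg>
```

; LightBurn 1.6.03
; GRBL device profile, absolute coords
G21
G90
G0 X79.975 Y65.141
M3 S464
G1 X65.603 Y14.473 F1651
M5
G0 X61.133 Y122.732
M3 S464
G1 X89.165 Y122.732 F1651
G1 X89.165 Y106.007
G1 X61.133 Y106.007
G1 X61.133 Y122.732
M5
G0 X59.235 Y11.051
M3 S858
G1 X17.915 Y7.164 F812
G1 X56.076 Y57.716
G1 X30.209 Y50.797
G1 X77.515 Y53.455
G1 X106.266 Y73.769
M5
G0 X58.966 Y29.288
M3 S464
G1 X33.811 Y46.743 F1651
G1 X42.638 Y76.061
G1 X73.249 Y76.725
G1 X83.340 Y47.818
G1 X58.966 Y29.288
M5
G0 X61.813 Y123.797
M3 S858
G1 X71.808 Y123.797 F812
G1 X71.808 Y89.118
G1 X61.813 Y89.118
G1 X61.813 Y123.797
M5
G0 X127.073 Y37.217
M3 S858
G1 X125.838 Y40.199 F812
G1 X122.856 Y41.434
G1 X119.874 Y40.199
G1 X118.639 Y37.217
G1 X119.874 Y34.235
G1 X122.856 Y33.000
G1 X125.838 Y34.235
G1 X127.073 Y37.217
M5
G0 X0.000 Y0.000

Since the viewBox matches the mm dimensions, user units are millimetres directly. The only transform is the Y-flip y_m = 130.017 − y_svg.

Shape 1 is a line segment drawn with `<path>`. Its stroke #ff8800 means score at S464, F1651. After flipping Y the toolpath is (79.975,65.141) → (65.603,14.473).

Shape 2 is a rectangle drawn with `<path>`. Its stroke #ff8800 means score at S464, F1651. After flipping Y the toolpath is (61.133,122.732) → (89.165,122.732) → (89.165,106.007) → (61.133,106.007) → (61.133,122.732), returning to the start.

Shape 3 is a open polyline drawn with `<polyline>`. Its stroke #ff00ff means cut at S858, F812. After flipping Y the toolpath is (59.235,11.051) → (17.915,7.164) → (56.076,57.716) → (30.209,50.797) → (77.515,53.455) → (106.266,73.769).

Shape 4 is a regular polygon drawn with `<path>`. Its stroke #ff8800 means score at S464, F1651. After flipping Y the toolpath is (58.966,29.288) → (33.811,46.743) → (42.638,76.061) → (73.249,76.725) → (83.340,47.818) → (58.966,29.288), returning to the start.

Shape 5 is a rectangle drawn with `<rect>`. Its stroke #ff00ff means cut at S858, F812. After flipping Y the toolpath is (61.813,123.797) → (71.808,123.797) → (71.808,89.118) → (61.813,89.118) → (61.813,123.797), returning to the start.

Shape 6 is a circle drawn with `<circle>`. Its stroke #ff00ff means cut at S858, F812. After flipping Y the toolpath is (127.073,37.217) → (125.838,40.199) → (122.856,41.434) → (119.874,40.199) → (118.639,37.217) → (119.874,34.235) → (122.856,33.000) → (125.838,34.235) → (127.073,37.217), returning to the start.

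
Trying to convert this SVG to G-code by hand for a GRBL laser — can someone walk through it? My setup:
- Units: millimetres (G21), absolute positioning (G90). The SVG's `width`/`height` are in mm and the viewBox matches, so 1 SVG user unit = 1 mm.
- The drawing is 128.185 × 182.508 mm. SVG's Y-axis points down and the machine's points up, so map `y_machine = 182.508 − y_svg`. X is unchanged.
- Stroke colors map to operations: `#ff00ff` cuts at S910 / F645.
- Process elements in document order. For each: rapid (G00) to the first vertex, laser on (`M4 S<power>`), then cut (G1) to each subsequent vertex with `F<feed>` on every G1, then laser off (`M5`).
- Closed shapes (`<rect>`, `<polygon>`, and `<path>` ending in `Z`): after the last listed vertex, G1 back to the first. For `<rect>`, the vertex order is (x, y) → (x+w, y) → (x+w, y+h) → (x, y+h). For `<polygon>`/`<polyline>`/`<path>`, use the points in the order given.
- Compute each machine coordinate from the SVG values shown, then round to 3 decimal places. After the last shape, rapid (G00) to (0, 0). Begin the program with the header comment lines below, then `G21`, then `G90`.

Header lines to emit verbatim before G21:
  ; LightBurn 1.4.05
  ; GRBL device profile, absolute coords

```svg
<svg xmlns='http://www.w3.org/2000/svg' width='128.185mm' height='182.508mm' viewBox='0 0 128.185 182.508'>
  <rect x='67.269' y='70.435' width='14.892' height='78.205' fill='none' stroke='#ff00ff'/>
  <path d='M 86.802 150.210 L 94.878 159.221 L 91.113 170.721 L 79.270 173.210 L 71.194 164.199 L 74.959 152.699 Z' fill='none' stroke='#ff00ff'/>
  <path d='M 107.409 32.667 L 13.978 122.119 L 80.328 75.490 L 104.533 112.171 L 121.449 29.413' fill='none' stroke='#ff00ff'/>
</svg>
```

Since the viewBox matches the mm dimensions, user units are millimetres directly. The only transform is the Y-flip y_m = 182.508 − y_svg.

Shape 1 is a rectangle drawn with `<rect>`. Its stroke #ff00ff means cut at S910, F645. After flipping Y the toolpath is (67.269,112.073) → (82.161,112.073) → (82.161,33.868) → (67.269,33.868) → (67.269,112.073), returning to the start.

Shape 2 is a regular polygon drawn with `<path>`. Its stroke #ff00ff means cut at S910, F645. After flipping Y the toolpath is (86.802,32.298) → (94.878,23.287) → (91.113,11.787) → (79.270,9.298) → (71.194,18.309) → (74.959,29.809) → (86.802,32.298), returning to the start.

Shape 3 is a open polyline drawn with `<path>`. Its stroke #ff00ff means cut at S910, F645. After flipping Y the toolpath is (107.409,149.841) → (13.978,60.389) → (80.328,107.018) → (104.533,70.337) → (121.449,153.095).

; LightBurn 1.4.05
; GRBL device profile, absolute coords
G21
G90
G00 X67.269 Y112.073
M4 S910
G1 X82.161 Y112.073 F645
G1 X82.161 Y33.868 F645
G1 X67.269 Y33.868 F645
G1 X67.269 Y112.073 F645
M5
G00 X86.802 Y32.298
M4 S910
G1 X94.878 Y23.287 F645
G1 X91.113 Y11.787 F645
G1 X79.270 Y9.298 F645
G1 X71.194 Y18.309 F645
G1 X74.959 Y29.809 F645
G1 X86.802 Y32.298 F645
M5
G00 X107.409 Y149.841
M4 S910
G1 X13.978 Y60.389 F645
G1 X80.328 Y107.018 F645
G1 X104.533 Y70.337 F645
G1 X121.449 Y153.095 F645
M5
G00 X0.000 Y0.000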